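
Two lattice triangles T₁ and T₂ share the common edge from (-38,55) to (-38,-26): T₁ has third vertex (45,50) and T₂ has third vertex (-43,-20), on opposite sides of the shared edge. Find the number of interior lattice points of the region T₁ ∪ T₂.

The union is the simple quadrilateral with vertices (-38,55), (45,50), (-38,-26), (-43,-20) in order.
Using the shoelace formula, 2A = |((-38)·50 − 45·55) + (45·(-26) − (-38)·50) + ((-38)·(-20) − (-43)·(-26)) + ((-43)·55 − (-38)·(-20))| = 7128, so the area is 3564.
Summing gcd(|Δx|,|Δy|) over the edges gives the boundary count: gcd(83,5) + gcd(83,76) + gcd(5,6) + gcd(5,75) = 1+1+1+5 = 8.
By Pick's theorem I = A − B/2 + 1 = 3564 − 8/2 + 1 = 3561.

3561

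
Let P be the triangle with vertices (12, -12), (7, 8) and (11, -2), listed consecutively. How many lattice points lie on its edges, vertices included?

8

Summing gcd(|Δx|,|Δy|) over the edges gives the boundary count: gcd(5,20) + gcd(4,10) + gcd(1,10) = 5+2+1 = 8.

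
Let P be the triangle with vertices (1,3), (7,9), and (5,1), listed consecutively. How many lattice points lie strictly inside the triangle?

Using the shoelace formula, 2A = |(1·9 − 7·3) + (7·1 − 5·9) + (5·3 − 1·1)| = 36, so the area is 18.
Summing gcd(|Δx|,|Δy|) over the edges gives the boundary count: gcd(6,6) + gcd(2,8) + gcd(4,2) = 6+2+2 = 10.
Pick's theorem gives I = A − B/2 + 1 = 18 − 10/2 + 1 = 14.

14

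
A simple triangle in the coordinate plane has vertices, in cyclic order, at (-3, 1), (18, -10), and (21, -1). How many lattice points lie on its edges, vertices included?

6

Along each edge there are gcd(|Δx|,|Δy|)+1 lattice points, so counting each shared vertex once the boundary has gcd(21,11) + gcd(3,9) + gcd(24,2) = 1+3+2 = 6.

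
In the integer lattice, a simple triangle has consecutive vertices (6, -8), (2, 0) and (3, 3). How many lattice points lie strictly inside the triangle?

Using the shoelace formula, 2A = |(6·0 − 2·(-8)) + (2·3 − 3·0) + (3·(-8) − 6·3)| = 20, so the area is 10.
Summing gcd(|Δx|,|Δy|) over the edges gives the boundary count: gcd(4,8) + gcd(1,3) + gcd(3,11) = 4+1+1 = 6.
By Pick's theorem A = I + B/2 − 1, so I = 10 − 6/2 + 1 = 8.

8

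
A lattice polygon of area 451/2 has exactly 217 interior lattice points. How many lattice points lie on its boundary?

19

Pick's theorem gives A = I + B/2 − 1, so B = 2(A − I + 1) = 2(451/2 − 217 + 1) = 19.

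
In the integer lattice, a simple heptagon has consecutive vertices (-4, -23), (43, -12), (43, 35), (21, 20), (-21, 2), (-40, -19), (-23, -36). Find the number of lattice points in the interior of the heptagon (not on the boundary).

The shoelace formula gives twice the area as |((-4)·(-12) − 43·(-23)) + (43·35 − 43·(-12)) + (43·20 − 21·35) + (21·2 − (-21)·20) + ((-21)·(-19) − (-40)·2) + ((-40)·(-36) − (-23)·(-19)) + ((-23)·(-23) − (-4)·(-36))| = 5512, so the area is 2756.
The number of boundary lattice points is Σ gcd(|Δx|,|Δy|) = gcd(47,11) + gcd(0,47) + gcd(22,15) + gcd(42,18) + gcd(19,21) + gcd(17,17) + gcd(19,13) = 1+47+1+6+1+17+1 = 74.
By Pick's theorem A = I + B/2 − 1, so I = 2756 − 74/2 + 1 = 2720.

2720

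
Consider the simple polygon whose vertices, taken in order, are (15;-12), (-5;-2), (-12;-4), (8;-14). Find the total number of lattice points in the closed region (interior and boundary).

The shoelace formula gives twice the area as |(15·(-2) − (-5)·(-12)) + ((-5)·(-4) − (-12)·(-2)) + ((-12)·(-14) − 8·(-4)) + (8·(-12) − 15·(-14))| = 220, so the area is 110.
The number of boundary lattice points is Σ gcd(|Δx|,|Δy|) = gcd(20,10) + gcd(7,2) + gcd(20,10) + gcd(7,2) = 10+1+10+1 = 22.
Pick's theorem gives I = A − B/2 + 1 = 110 − 22/2 + 1 = 100, so the closed region contains I + B = 100 + 22 = 122 lattice points.

122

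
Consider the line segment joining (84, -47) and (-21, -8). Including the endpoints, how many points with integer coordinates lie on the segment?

4

The number of lattice points on a segment between lattice points is gcd(|Δx|,|Δy|) + 1 = gcd(105,39) + 1 = 3 + 1 = 4.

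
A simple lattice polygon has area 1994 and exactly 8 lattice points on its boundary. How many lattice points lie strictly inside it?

1991

Pick's theorem A = I + B/2 − 1 rearranges to I = A − B/2 + 1 = 1994 − 8/2 + 1 = 1991.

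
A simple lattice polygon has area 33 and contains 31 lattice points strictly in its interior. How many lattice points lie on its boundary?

Pick's theorem gives A = I + B/2 − 1, so B = 2(A − I + 1) = 2(33 − 31 + 1) = 6.

6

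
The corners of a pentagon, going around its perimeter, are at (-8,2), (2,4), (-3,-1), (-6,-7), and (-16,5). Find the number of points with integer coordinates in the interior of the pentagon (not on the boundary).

Using the shoelace formula, 2A = |((-8)·4 − 2·2) + (2·(-1) − (-3)·4) + ((-3)·(-7) − (-6)·(-1)) + ((-6)·5 − (-16)·(-7)) + ((-16)·2 − (-8)·5)| = 145, so the area is 72.5.
The number of boundary lattice points is Σ gcd(|Δx|,|Δy|) = gcd(10,2) + gcd(5,5) + gcd(3,6) + gcd(10,12) + gcd(8,3) = 2+5+3+2+1 = 13.
By Pick's theorem A = I + B/2 − 1, so I = 72.5 − 13/2 + 1 = 67.

67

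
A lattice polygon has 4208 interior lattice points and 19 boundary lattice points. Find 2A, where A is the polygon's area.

8433

By Pick's theorem, A = I + B/2 − 1 = 4208 + 19/2 − 1 = 8433/2.
Hence 2A = 8433.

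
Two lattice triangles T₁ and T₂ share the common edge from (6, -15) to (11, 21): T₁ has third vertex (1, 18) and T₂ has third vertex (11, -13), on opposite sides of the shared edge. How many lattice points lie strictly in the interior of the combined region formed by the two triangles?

The union is the simple quadrilateral with vertices (6, -15), (1, 18), (11, 21), (11, -13) in order.
By the shoelace formula, twice the signed area is |(6·18 − 1·(-15)) + (1·21 − 11·18) + (11·(-13) − 11·21) + (11·(-15) − 6·(-13))| = 515, so the area is 515/2.
Summing gcd(|Δx|,|Δy|) over the edges gives the boundary count: gcd(5,33) + gcd(10,3) + gcd(0,34) + gcd(5,2) = 1+1+34+1 = 37.
By Pick's theorem I = A − B/2 + 1 = 515/2 − 37/2 + 1 = 240.

240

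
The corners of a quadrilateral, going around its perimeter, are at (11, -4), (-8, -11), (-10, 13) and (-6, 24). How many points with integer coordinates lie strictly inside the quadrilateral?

383

Using the shoelace formula, 2A = |(11·(-11) − (-8)·(-4)) + ((-8)·13 − (-10)·(-11)) + ((-10)·24 − (-6)·13) + ((-6)·(-4) − 11·24)| = 769, so the area is 384.5.
Summing gcd(|Δx|,|Δy|) over the edges gives the boundary count: gcd(19,7) + gcd(2,24) + gcd(4,11) + gcd(17,28) = 1+2+1+1 = 5.
Pick's theorem gives I = A − B/2 + 1 = 384.5 − 5/2 + 1 = 383.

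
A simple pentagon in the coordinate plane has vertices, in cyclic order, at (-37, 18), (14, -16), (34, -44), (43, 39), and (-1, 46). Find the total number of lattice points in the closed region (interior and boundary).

3608

The shoelace formula gives twice the area as |((-37)·(-16) − 14·18) + (14·(-44) − 34·(-16)) + (34·39 − 43·(-44)) + (43·46 − (-1)·39) + ((-1)·18 − (-37)·46)| = 7187, so the area is 7187/2.
The number of boundary lattice points is Σ gcd(|Δx|,|Δy|) = gcd(51,34) + gcd(20,28) + gcd(9,83) + gcd(44,7) + gcd(36,28) = 17+4+1+1+4 = 27.
Pick's theorem gives I = A − B/2 + 1 = 7187/2 − 27/2 + 1 = 3581, so the closed region contains I + B = 3581 + 27 = 3608 lattice points.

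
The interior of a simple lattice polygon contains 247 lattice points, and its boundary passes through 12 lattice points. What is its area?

252

By Pick's theorem, A = I + B/2 − 1 = 247 + 12/2 − 1 = 252.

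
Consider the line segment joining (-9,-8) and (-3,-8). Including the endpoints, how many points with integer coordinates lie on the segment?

The number of lattice points on a segment between lattice points is gcd(|Δx|,|Δy|) + 1 = gcd(6,0) + 1 = 6 + 1 = 7.

7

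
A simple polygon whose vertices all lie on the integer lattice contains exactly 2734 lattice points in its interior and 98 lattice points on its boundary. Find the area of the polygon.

By Pick's theorem, A = I + B/2 − 1 = 2734 + 98/2 − 1 = 2782.

2782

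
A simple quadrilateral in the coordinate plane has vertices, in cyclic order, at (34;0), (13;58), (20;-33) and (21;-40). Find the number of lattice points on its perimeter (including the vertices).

10

Along each edge there are gcd(|Δx|,|Δy|)+1 lattice points, so counting each shared vertex once the boundary has gcd(21,58) + gcd(7,91) + gcd(1,7) + gcd(13,40) = 1+7+1+1 = 10.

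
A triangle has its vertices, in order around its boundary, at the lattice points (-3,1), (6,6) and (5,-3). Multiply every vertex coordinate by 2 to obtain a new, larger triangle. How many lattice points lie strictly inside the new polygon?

Using the shoelace formula, 2A = |((-3)·6 − 6·1) + (6·(-3) − 5·6) + (5·1 − (-3)·(-3))| = 76, so the area is 38.
The number of boundary lattice points is Σ gcd(|Δx|,|Δy|) = gcd(9,5) + gcd(1,9) + gcd(8,4) = 1+1+4 = 6.
Scaling by 2 multiplies the area by 2² = 4 (so the new area is 152) and multiplies the boundary lattice-point count by 2, giving 12.
By Pick's theorem, the interior count of the dilated polygon is 152 − 12/2 + 1 = 147.

147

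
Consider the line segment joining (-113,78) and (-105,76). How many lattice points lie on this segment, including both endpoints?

3

The number of lattice points on a segment between lattice points is gcd(|Δx|,|Δy|) + 1 = gcd(8,2) + 1 = 2 + 1 = 3.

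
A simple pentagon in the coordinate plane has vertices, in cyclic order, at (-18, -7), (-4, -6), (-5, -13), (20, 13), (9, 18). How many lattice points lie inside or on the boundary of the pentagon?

404

By the shoelace formula, twice the signed area is |[(-18)·(-6) − (-4)·(-7)] + [(-4)·(-13) − (-5)·(-6)] + [(-5)·13 − 20·(-13)] + [20·18 − 9·13] + [9·(-7) − (-18)·18]| = 801, so the area is 400.5.
Summing gcd(|Δx|,|Δy|) over the edges gives the boundary count: gcd(14,1) + gcd(1,7) + gcd(25,26) + gcd(11,5) + gcd(27,25) = 1+1+1+1+1 = 5.
Pick's theorem gives I = A − B/2 + 1 = 400.5 − 5/2 + 1 = 399, so the closed region contains I + B = 399 + 5 = 404 lattice points.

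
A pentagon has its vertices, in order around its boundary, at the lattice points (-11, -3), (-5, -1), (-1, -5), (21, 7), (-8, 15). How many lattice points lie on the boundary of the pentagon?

Along each edge there are gcd(|Δx|,|Δy|)+1 lattice points, so counting each shared vertex once the boundary has gcd(6,2) + gcd(4,4) + gcd(22,12) + gcd(29,8) + gcd(3,18) = 2+4+2+1+3 = 12.

12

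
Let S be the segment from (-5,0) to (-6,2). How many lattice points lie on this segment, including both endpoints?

2

The number of lattice points on a segment between lattice points is gcd(|Δx|,|Δy|) + 1 = gcd(1,2) + 1 = 1 + 1 = 2.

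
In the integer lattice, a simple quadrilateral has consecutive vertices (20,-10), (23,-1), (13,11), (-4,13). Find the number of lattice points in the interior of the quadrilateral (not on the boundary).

By the shoelace formula, twice the signed area is |(20·(-1) − 23·(-10)) + (23·11 − 13·(-1)) + (13·13 − (-4)·11) + ((-4)·(-10) − 20·13)| = 469, so the area is 234.5.
The number of boundary lattice points is Σ gcd(|Δx|,|Δy|) = gcd(3,9) + gcd(10,12) + gcd(17,2) + gcd(24,23) = 3+2+1+1 = 7.
Pick's theorem gives I = A − B/2 + 1 = 234.5 − 7/2 + 1 = 232.

232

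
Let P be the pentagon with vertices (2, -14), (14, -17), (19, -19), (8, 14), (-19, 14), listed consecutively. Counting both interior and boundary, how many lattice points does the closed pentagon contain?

By the shoelace formula, twice the signed area is |[2·(-17) − 14·(-14)] + [14·(-19) − 19·(-17)] + [19·14 − 8·(-19)] + [8·14 − (-19)·14] + [(-19)·(-14) − 2·14]| = 1253, so the area is 626.5.
Summing gcd(|Δx|,|Δy|) over the edges gives the boundary count: gcd(12,3) + gcd(5,2) + gcd(11,33) + gcd(27,0) + gcd(21,28) = 3+1+11+27+7 = 49.
Pick's theorem gives I = A − B/2 + 1 = 626.5 − 49/2 + 1 = 603, so the closed region contains I + B = 603 + 49 = 652 lattice points.

652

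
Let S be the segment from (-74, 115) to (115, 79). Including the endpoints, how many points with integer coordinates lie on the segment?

10

The number of lattice points on a segment between lattice points is gcd(|Δx|,|Δy|) + 1 = gcd(189,36) + 1 = 9 + 1 = 10.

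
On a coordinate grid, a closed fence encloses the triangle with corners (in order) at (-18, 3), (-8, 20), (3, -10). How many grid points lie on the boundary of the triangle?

Along each edge there are gcd(|Δx|,|Δy|)+1 lattice points, so counting each shared vertex once the boundary has gcd(10,17) + gcd(11,30) + gcd(21,13) = 1+1+1 = 3.

3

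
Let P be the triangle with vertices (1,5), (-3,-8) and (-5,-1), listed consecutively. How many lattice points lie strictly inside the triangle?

By the shoelace formula, twice the signed area is |[1·(-8) − (-3)·5] + [(-3)·(-1) − (-5)·(-8)] + [(-5)·5 − 1·(-1)]| = 54, so the area is 27.
The number of boundary lattice points is Σ gcd(|Δx|,|Δy|) = gcd(4,13) + gcd(2,7) + gcd(6,6) = 1+1+6 = 8.
Pick's theorem gives I = A − B/2 + 1 = 27 − 8/2 + 1 = 24.

24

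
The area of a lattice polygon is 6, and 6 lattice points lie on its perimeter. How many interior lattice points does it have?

Pick's theorem A = I + B/2 − 1 rearranges to I = A − B/2 + 1 = 6 − 6/2 + 1 = 4.

4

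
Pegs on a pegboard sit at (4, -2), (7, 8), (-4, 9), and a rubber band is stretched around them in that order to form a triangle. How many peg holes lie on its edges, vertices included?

3

Along each edge there are gcd(|Δx|,|Δy|)+1 lattice points, so counting each shared vertex once the boundary has gcd(3,10) + gcd(11,1) + gcd(8,11) = 1+1+1 = 3.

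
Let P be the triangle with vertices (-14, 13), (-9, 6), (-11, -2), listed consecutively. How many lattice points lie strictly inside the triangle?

25

By the shoelace formula, twice the signed area is |((-14)·6 − (-9)·13) + ((-9)·(-2) − (-11)·6) + ((-11)·13 − (-14)·(-2))| = 54, so the area is 27.
Along each edge there are gcd(|Δx|,|Δy|)+1 lattice points, so counting each shared vertex once the boundary has gcd(5,7) + gcd(2,8) + gcd(3,15) = 1+2+3 = 6.
Pick's theorem gives I = A − B/2 + 1 = 27 − 6/2 + 1 = 25.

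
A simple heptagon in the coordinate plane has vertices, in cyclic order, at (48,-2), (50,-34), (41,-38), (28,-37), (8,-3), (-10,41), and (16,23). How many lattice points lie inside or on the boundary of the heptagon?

The shoelace formula gives twice the area as |(48·(-34) − 50·(-2)) + (50·(-38) − 41·(-34)) + (41·(-37) − 28·(-38)) + (28·(-3) − 8·(-37)) + (8·41 − (-10)·(-3)) + ((-10)·23 − 16·41) + (16·(-2) − 48·23)| = 4003, so the area is 4003/2.
The number of boundary lattice points is Σ gcd(|Δx|,|Δy|) = gcd(2,32) + gcd(9,4) + gcd(13,1) + gcd(20,34) + gcd(18,44) + gcd(26,18) + gcd(32,25) = 2+1+1+2+2+2+1 = 11.
Pick's theorem gives I = A − B/2 + 1 = 4003/2 − 11/2 + 1 = 1997, so the closed region contains I + B = 1997 + 11 = 2008 lattice points.

2008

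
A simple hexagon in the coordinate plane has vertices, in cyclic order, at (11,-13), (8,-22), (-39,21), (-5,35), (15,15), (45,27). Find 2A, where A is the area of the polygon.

3840

The shoelace formula gives twice the area as |[11·(-22) − 8·(-13)] + [8·21 − (-39)·(-22)] + [(-39)·35 − (-5)·21] + [(-5)·15 − 15·35] + [15·27 − 45·15] + [45·(-13) − 11·27]| = 3840, so the area is 1920.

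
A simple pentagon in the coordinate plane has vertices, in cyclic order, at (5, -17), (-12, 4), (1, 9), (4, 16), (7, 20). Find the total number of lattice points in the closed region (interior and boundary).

Using the shoelace formula, 2A = |(5·4 − (-12)·(-17)) + ((-12)·9 − 1·4) + (1·16 − 4·9) + (4·20 − 7·16) + (7·(-17) − 5·20)| = 567, so the area is 283.5.
The number of boundary lattice points is Σ gcd(|Δx|,|Δy|) = gcd(17,21) + gcd(13,5) + gcd(3,7) + gcd(3,4) + gcd(2,37) = 1+1+1+1+1 = 5.
Pick's theorem gives I = A − B/2 + 1 = 283.5 − 5/2 + 1 = 282, so the closed region contains I + B = 282 + 5 = 287 lattice points.

287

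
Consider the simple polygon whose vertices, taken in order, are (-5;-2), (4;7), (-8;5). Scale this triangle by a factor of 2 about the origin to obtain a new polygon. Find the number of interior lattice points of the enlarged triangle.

169

By the shoelace formula, twice the signed area is |[(-5)·7 − 4·(-2)] + [4·5 − (-8)·7] + [(-8)·(-2) − (-5)·5]| = 90, so the area is 45.
Summing gcd(|Δx|,|Δy|) over the edges gives the boundary count: gcd(9,9) + gcd(12,2) + gcd(3,7) = 9+2+1 = 12.
Scaling by 2 multiplies the area by 2² = 4 (so the new area is 180) and multiplies the boundary lattice-point count by 2, giving 24.
By Pick's theorem, the interior count of the dilated polygon is 180 − 24/2 + 1 = 169.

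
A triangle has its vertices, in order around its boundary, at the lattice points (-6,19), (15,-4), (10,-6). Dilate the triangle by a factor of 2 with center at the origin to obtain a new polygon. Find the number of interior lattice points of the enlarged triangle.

312

By the shoelace formula, twice the signed area is |((-6)·(-4) − 15·19) + (15·(-6) − 10·(-4)) + (10·19 − (-6)·(-6))| = 157, so the area is 78.5.
The number of boundary lattice points is Σ gcd(|Δx|,|Δy|) = gcd(21,23) + gcd(5,2) + gcd(16,25) = 1+1+1 = 3.
Scaling by 2 multiplies the area by 2² = 4 (so the new area is 314) and multiplies the boundary lattice-point count by 2, giving 6.
By Pick's theorem, the interior count of the dilated polygon is 314 − 6/2 + 1 = 312.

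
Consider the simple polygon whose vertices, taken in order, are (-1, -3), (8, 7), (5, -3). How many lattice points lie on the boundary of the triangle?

Along each edge there are gcd(|Δx|,|Δy|)+1 lattice points, so counting each shared vertex once the boundary has gcd(9,10) + gcd(3,10) + gcd(6,0) = 1+1+6 = 8.

8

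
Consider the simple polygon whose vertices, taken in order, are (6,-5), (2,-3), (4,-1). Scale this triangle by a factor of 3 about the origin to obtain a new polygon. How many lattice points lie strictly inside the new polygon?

Using the shoelace formula, 2A = |(6·(-3) − 2·(-5)) + (2·(-1) − 4·(-3)) + (4·(-5) − 6·(-1))| = 12, so the area is 6.
Summing gcd(|Δx|,|Δy|) over the edges gives the boundary count: gcd(4,2) + gcd(2,2) + gcd(2,4) = 2+2+2 = 6.
Scaling by 3 multiplies the area by 3² = 9 (so the new area is 54) and multiplies the boundary lattice-point count by 3, giving 18.
By Pick's theorem, the interior count of the dilated polygon is 54 − 18/2 + 1 = 46.

46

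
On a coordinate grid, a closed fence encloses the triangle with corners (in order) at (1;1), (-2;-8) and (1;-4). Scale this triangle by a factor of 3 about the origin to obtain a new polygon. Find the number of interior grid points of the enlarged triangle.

55

The shoelace formula gives twice the area as |(1·(-8) − (-2)·1) + ((-2)·(-4) − 1·(-8)) + (1·1 − 1·(-4))| = 15, so the area is 15/2.
Along each edge there are gcd(|Δx|,|Δy|)+1 lattice points, so counting each shared vertex once the boundary has gcd(3,9) + gcd(3,4) + gcd(0,5) = 3+1+5 = 9.
Scaling by 3 multiplies the area by 3² = 9 (so the new area is 67.5) and multiplies the boundary lattice-point count by 3, giving 27.
By Pick's theorem, the interior count of the dilated polygon is 67.5 − 27/2 + 1 = 55.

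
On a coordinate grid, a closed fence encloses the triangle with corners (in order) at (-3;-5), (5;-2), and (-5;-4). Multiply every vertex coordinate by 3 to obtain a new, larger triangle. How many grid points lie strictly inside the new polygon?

Using the shoelace formula, 2A = |[(-3)·(-2) − 5·(-5)] + [5·(-4) − (-5)·(-2)] + [(-5)·(-5) − (-3)·(-4)]| = 14, so the area is 7.
The number of boundary lattice points is Σ gcd(|Δx|,|Δy|) = gcd(8,3) + gcd(10,2) + gcd(2,1) = 1+2+1 = 4.
Scaling by 3 multiplies the area by 3² = 9 (so the new area is 63) and multiplies the boundary lattice-point count by 3, giving 12.
By Pick's theorem, the interior count of the dilated polygon is 63 − 12/2 + 1 = 58.

58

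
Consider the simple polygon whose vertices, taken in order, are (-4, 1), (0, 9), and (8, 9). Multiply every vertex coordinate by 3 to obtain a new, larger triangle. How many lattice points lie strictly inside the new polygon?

By the shoelace formula, twice the signed area is |((-4)·9 − 0·1) + (0·9 − 8·9) + (8·1 − (-4)·9)| = 64, so the area is 32.
The number of boundary lattice points is Σ gcd(|Δx|,|Δy|) = gcd(4,8) + gcd(8,0) + gcd(12,8) = 4+8+4 = 16.
Scaling by 3 multiplies the area by 3² = 9 (so the new area is 288) and multiplies the boundary lattice-point count by 3, giving 48.
By Pick's theorem, the interior count of the dilated polygon is 288 − 48/2 + 1 = 265.

265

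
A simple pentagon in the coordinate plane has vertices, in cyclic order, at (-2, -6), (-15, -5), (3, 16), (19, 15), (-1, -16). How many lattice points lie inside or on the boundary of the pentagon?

444

By the shoelace formula, twice the signed area is |((-2)·(-5) − (-15)·(-6)) + ((-15)·16 − 3·(-5)) + (3·15 − 19·16) + (19·(-16) − (-1)·15) + ((-1)·(-6) − (-2)·(-16))| = 879, so the area is 879/2.
Summing gcd(|Δx|,|Δy|) over the edges gives the boundary count: gcd(13,1) + gcd(18,21) + gcd(16,1) + gcd(20,31) + gcd(1,10) = 1+3+1+1+1 = 7.
Pick's theorem gives I = A − B/2 + 1 = 879/2 − 7/2 + 1 = 437, so the closed region contains I + B = 437 + 7 = 444 lattice points.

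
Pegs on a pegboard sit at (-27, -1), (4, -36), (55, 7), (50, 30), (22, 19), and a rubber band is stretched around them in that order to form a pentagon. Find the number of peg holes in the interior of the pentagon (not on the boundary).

2531

By the shoelace formula, twice the signed area is |((-27)·(-36) − 4·(-1)) + (4·7 − 55·(-36)) + (55·30 − 50·7) + (50·19 − 22·30) + (22·(-1) − (-27)·19)| = 5065, so the area is 5065/2.
Summing gcd(|Δx|,|Δy|) over the edges gives the boundary count: gcd(31,35) + gcd(51,43) + gcd(5,23) + gcd(28,11) + gcd(49,20) = 1+1+1+1+1 = 5.
By Pick's theorem A = I + B/2 − 1, so I = 5065/2 − 5/2 + 1 = 2531.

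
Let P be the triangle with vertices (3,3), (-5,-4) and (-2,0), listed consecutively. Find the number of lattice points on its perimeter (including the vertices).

3

Along each edge there are gcd(|Δx|,|Δy|)+1 lattice points, so counting each shared vertex once the boundary has gcd(8,7) + gcd(3,4) + gcd(5,3) = 1+1+1 = 3.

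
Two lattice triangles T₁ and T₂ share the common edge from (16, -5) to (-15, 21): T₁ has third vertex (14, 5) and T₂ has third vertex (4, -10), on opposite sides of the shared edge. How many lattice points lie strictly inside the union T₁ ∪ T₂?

361

The union is the simple quadrilateral with vertices (16, -5), (14, 5), (-15, 21), (4, -10) in order.
By the shoelace formula, twice the signed area is |[16·5 − 14·(-5)] + [14·21 − (-15)·5] + [(-15)·(-10) − 4·21] + [4·(-5) − 16·(-10)]| = 725, so the area is 362.5.
The number of boundary lattice points is Σ gcd(|Δx|,|Δy|) = gcd(2,10) + gcd(29,16) + gcd(19,31) + gcd(12,5) = 2+1+1+1 = 5.
By Pick's theorem I = A − B/2 + 1 = 362.5 − 5/2 + 1 = 361.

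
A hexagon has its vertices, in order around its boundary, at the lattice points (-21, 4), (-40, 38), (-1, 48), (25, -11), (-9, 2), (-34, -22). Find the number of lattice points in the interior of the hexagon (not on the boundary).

2037

By the shoelace formula, twice the signed area is |((-21)·38 − (-40)·4) + ((-40)·48 − (-1)·38) + ((-1)·(-11) − 25·48) + (25·2 − (-9)·(-11)) + ((-9)·(-22) − (-34)·2) + ((-34)·4 − (-21)·(-22))| = 4090, so the area is 2045.
Along each edge there are gcd(|Δx|,|Δy|)+1 lattice points, so counting each shared vertex once the boundary has gcd(19,34) + gcd(39,10) + gcd(26,59) + gcd(34,13) + gcd(25,24) + gcd(13,26) = 1+1+1+1+1+13 = 18.
By Pick's theorem A = I + B/2 − 1, so I = 2045 − 18/2 + 1 = 2037.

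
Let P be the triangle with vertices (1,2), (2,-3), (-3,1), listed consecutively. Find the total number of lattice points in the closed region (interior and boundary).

13

By the shoelace formula, twice the signed area is |(1·(-3) − 2·2) + (2·1 − (-3)·(-3)) + ((-3)·2 − 1·1)| = 21, so the area is 21/2.
The number of boundary lattice points is Σ gcd(|Δx|,|Δy|) = gcd(1,5) + gcd(5,4) + gcd(4,1) = 1+1+1 = 3.
Pick's theorem gives I = A − B/2 + 1 = 21/2 − 3/2 + 1 = 10, so the closed region contains I + B = 10 + 3 = 13 lattice points.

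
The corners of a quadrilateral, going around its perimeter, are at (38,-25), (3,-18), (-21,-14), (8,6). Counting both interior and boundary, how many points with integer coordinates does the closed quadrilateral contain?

By the shoelace formula, twice the signed area is |(38·(-18) − 3·(-25)) + (3·(-14) − (-21)·(-18)) + ((-21)·6 − 8·(-14)) + (8·(-25) − 38·6)| = 1471, so the area is 1471/2.
The number of boundary lattice points is Σ gcd(|Δx|,|Δy|) = gcd(35,7) + gcd(24,4) + gcd(29,20) + gcd(30,31) = 7+4+1+1 = 13.
Pick's theorem gives I = A − B/2 + 1 = 1471/2 − 13/2 + 1 = 730, so the closed region contains I + B = 730 + 13 = 743 lattice points.

743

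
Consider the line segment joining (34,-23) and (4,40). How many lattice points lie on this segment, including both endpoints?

4

The number of lattice points on a segment between lattice points is gcd(|Δx|,|Δy|) + 1 = gcd(30,63) + 1 = 3 + 1 = 4.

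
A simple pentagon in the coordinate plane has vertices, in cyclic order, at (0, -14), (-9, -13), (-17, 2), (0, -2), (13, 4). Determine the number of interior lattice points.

Using the shoelace formula, 2A = |[0·(-13) − (-9)·(-14)] + [(-9)·2 − (-17)·(-13)] + [(-17)·(-2) − 0·2] + [0·4 − 13·(-2)] + [13·(-14) − 0·4]| = 487, so the area is 487/2.
The number of boundary lattice points is Σ gcd(|Δx|,|Δy|) = gcd(9,1) + gcd(8,15) + gcd(17,4) + gcd(13,6) + gcd(13,18) = 1+1+1+1+1 = 5.
Pick's theorem gives I = A − B/2 + 1 = 487/2 − 5/2 + 1 = 242.

242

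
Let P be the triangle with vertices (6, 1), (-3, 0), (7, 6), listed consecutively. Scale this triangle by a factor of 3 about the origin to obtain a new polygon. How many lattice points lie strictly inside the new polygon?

193

Using the shoelace formula, 2A = |(6·0 − (-3)·1) + ((-3)·6 − 7·0) + (7·1 − 6·6)| = 44, so the area is 22.
The number of boundary lattice points is Σ gcd(|Δx|,|Δy|) = gcd(9,1) + gcd(10,6) + gcd(1,5) = 1+2+1 = 4.
Scaling by 3 multiplies the area by 3² = 9 (so the new area is 198) and multiplies the boundary lattice-point count by 3, giving 12.
By Pick's theorem, the interior count of the dilated polygon is 198 − 12/2 + 1 = 193.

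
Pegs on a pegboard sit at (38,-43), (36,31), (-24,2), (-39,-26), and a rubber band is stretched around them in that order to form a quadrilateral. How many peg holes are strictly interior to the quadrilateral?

3453

Using the shoelace formula, 2A = |(38·31 − 36·(-43)) + (36·2 − (-24)·31) + ((-24)·(-26) − (-39)·2) + ((-39)·(-43) − 38·(-26))| = 6909, so the area is 3454.5.
Summing gcd(|Δx|,|Δy|) over the edges gives the boundary count: gcd(2,74) + gcd(60,29) + gcd(15,28) + gcd(77,17) = 2+1+1+1 = 5.
Pick's theorem gives I = A − B/2 + 1 = 3454.5 − 5/2 + 1 = 3453.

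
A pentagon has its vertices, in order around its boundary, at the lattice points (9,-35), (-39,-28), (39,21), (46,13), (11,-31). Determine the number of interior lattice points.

1737

Using the shoelace formula, 2A = |(9·(-28) − (-39)·(-35)) + ((-39)·21 − 39·(-28)) + (39·13 − 46·21) + (46·(-31) − 11·13) + (11·(-35) − 9·(-31))| = 3478, so the area is 1739.
Summing gcd(|Δx|,|Δy|) over the edges gives the boundary count: gcd(48,7) + gcd(78,49) + gcd(7,8) + gcd(35,44) + gcd(2,4) = 1+1+1+1+2 = 6.
By Pick's theorem A = I + B/2 − 1, so I = 1739 − 6/2 + 1 = 1737.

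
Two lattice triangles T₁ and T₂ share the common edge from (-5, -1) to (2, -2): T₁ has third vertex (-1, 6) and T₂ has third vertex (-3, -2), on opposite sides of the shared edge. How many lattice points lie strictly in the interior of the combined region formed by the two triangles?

The union is the simple quadrilateral with vertices (-5, -1), (-1, 6), (2, -2), (-3, -2) in order.
The shoelace formula gives twice the area as |[(-5)·6 − (-1)·(-1)] + [(-1)·(-2) − 2·6] + [2·(-2) − (-3)·(-2)] + [(-3)·(-1) − (-5)·(-2)]| = 58, so the area is 29.
The number of boundary lattice points is Σ gcd(|Δx|,|Δy|) = gcd(4,7) + gcd(3,8) + gcd(5,0) + gcd(2,1) = 1+1+5+1 = 8.
By Pick's theorem I = A − B/2 + 1 = 29 − 8/2 + 1 = 26.

26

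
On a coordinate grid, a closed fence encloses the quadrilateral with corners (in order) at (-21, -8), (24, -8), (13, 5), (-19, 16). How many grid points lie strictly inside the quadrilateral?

664

The shoelace formula gives twice the area as |((-21)·(-8) − 24·(-8)) + (24·5 − 13·(-8)) + (13·16 − (-19)·5) + ((-19)·(-8) − (-21)·16)| = 1375, so the area is 687.5.
Summing gcd(|Δx|,|Δy|) over the edges gives the boundary count: gcd(45,0) + gcd(11,13) + gcd(32,11) + gcd(2,24) = 45+1+1+2 = 49.
Pick's theorem gives I = A − B/2 + 1 = 687.5 − 49/2 + 1 = 664.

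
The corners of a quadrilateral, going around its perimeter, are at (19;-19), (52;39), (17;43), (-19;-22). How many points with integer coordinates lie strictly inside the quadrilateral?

The shoelace formula gives twice the area as |(19·39 − 52·(-19)) + (52·43 − 17·39) + (17·(-22) − (-19)·43) + ((-19)·(-19) − 19·(-22))| = 4524, so the area is 2262.
Summing gcd(|Δx|,|Δy|) over the edges gives the boundary count: gcd(33,58) + gcd(35,4) + gcd(36,65) + gcd(38,3) = 1+1+1+1 = 4.
By Pick's theorem A = I + B/2 − 1, so I = 2262 − 4/2 + 1 = 2261.

2261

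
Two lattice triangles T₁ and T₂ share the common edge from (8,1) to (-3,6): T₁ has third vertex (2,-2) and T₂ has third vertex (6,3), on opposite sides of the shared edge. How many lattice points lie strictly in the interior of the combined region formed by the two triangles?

34

The union is the simple quadrilateral with vertices (8,1), (2,-2), (-3,6), (6,3) in order.
Using the shoelace formula, 2A = |[8·(-2) − 2·1] + [2·6 − (-3)·(-2)] + [(-3)·3 − 6·6] + [6·1 − 8·3]| = 75, so the area is 75/2.
Summing gcd(|Δx|,|Δy|) over the edges gives the boundary count: gcd(6,3) + gcd(5,8) + gcd(9,3) + gcd(2,2) = 3+1+3+2 = 9.
By Pick's theorem I = A − B/2 + 1 = 75/2 − 9/2 + 1 = 34.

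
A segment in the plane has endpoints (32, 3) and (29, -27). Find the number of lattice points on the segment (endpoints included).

4

The number of lattice points on a segment between lattice points is gcd(|Δx|,|Δy|) + 1 = gcd(3,30) + 1 = 3 + 1 = 4.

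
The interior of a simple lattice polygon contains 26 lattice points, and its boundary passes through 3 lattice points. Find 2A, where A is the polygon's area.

Pick's theorem states A = I + B/2 − 1, so A = 26 + 3/2 − 1 = 53/2.
Hence 2A = 53.

53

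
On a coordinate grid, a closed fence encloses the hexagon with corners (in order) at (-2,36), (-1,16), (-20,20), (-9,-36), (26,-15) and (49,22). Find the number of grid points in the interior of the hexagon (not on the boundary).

Using the shoelace formula, 2A = |[(-2)·16 − (-1)·36] + [(-1)·20 − (-20)·16] + [(-20)·(-36) − (-9)·20] + [(-9)·(-15) − 26·(-36)] + [26·22 − 49·(-15)] + [49·36 − (-2)·22]| = 5390, so the area is 2695.
The number of boundary lattice points is Σ gcd(|Δx|,|Δy|) = gcd(1,20) + gcd(19,4) + gcd(11,56) + gcd(35,21) + gcd(23,37) + gcd(51,14) = 1+1+1+7+1+1 = 12.
Pick's theorem gives I = A − B/2 + 1 = 2695 − 12/2 + 1 = 2690.

2690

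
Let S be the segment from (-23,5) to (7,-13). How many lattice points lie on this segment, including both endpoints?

7

The number of lattice points on a segment between lattice points is gcd(|Δx|,|Δy|) + 1 = gcd(30,18) + 1 = 6 + 1 = 7.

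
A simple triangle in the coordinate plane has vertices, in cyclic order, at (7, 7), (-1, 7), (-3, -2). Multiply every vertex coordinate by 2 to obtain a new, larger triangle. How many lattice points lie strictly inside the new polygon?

135

Using the shoelace formula, 2A = |(7·7 − (-1)·7) + ((-1)·(-2) − (-3)·7) + ((-3)·7 − 7·(-2))| = 72, so the area is 36.
The number of boundary lattice points is Σ gcd(|Δx|,|Δy|) = gcd(8,0) + gcd(2,9) + gcd(10,9) = 8+1+1 = 10.
Scaling by 2 multiplies the area by 2² = 4 (so the new area is 144) and multiplies the boundary lattice-point count by 2, giving 20.
By Pick's theorem, the interior count of the dilated polygon is 144 − 20/2 + 1 = 135.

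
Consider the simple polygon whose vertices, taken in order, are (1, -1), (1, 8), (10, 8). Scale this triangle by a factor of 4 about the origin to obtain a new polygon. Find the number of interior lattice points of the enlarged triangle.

595

By the shoelace formula, twice the signed area is |[1·8 − 1·(-1)] + [1·8 − 10·8] + [10·(-1) − 1·8]| = 81, so the area is 81/2.
Summing gcd(|Δx|,|Δy|) over the edges gives the boundary count: gcd(0,9) + gcd(9,0) + gcd(9,9) = 9+9+9 = 27.
Scaling by 4 multiplies the area by 4² = 16 (so the new area is 648) and multiplies the boundary lattice-point count by 4, giving 108.
By Pick's theorem, the interior count of the dilated polygon is 648 − 108/2 + 1 = 595.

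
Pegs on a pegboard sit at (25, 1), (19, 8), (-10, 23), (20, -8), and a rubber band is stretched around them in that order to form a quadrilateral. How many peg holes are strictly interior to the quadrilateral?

Using the shoelace formula, 2A = |(25·8 − 19·1) + (19·23 − (-10)·8) + ((-10)·(-8) − 20·23) + (20·1 − 25·(-8))| = 538, so the area is 269.
Along each edge there are gcd(|Δx|,|Δy|)+1 lattice points, so counting each shared vertex once the boundary has gcd(6,7) + gcd(29,15) + gcd(30,31) + gcd(5,9) = 1+1+1+1 = 4.
Pick's theorem gives I = A − B/2 + 1 = 269 − 4/2 + 1 = 268.

268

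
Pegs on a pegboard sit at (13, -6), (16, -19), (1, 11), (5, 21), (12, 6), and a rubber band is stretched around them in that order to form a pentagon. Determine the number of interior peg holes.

By the shoelace formula, twice the signed area is |[13·(-19) − 16·(-6)] + [16·11 − 1·(-19)] + [1·21 − 5·11] + [5·6 − 12·21] + [12·(-6) − 13·6]| = 362, so the area is 181.
The number of boundary lattice points is Σ gcd(|Δx|,|Δy|) = gcd(3,13) + gcd(15,30) + gcd(4,10) + gcd(7,15) + gcd(1,12) = 1+15+2+1+1 = 20.
Pick's theorem gives I = A − B/2 + 1 = 181 − 20/2 + 1 = 172.

172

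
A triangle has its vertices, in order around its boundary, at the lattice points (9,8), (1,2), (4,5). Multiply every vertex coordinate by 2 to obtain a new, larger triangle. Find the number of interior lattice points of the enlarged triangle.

Using the shoelace formula, 2A = |[9·2 − 1·8] + [1·5 − 4·2] + [4·8 − 9·5]| = 6, so the area is 3.
Summing gcd(|Δx|,|Δy|) over the edges gives the boundary count: gcd(8,6) + gcd(3,3) + gcd(5,3) = 2+3+1 = 6.
Scaling by 2 multiplies the area by 2² = 4 (so the new area is 12) and multiplies the boundary lattice-point count by 2, giving 12.
By Pick's theorem, the interior count of the dilated polygon is 12 − 12/2 + 1 = 7.

7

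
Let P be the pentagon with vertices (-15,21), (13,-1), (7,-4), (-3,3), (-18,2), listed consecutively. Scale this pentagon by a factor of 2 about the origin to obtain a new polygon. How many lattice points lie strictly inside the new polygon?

1181

Using the shoelace formula, 2A = |((-15)·(-1) − 13·21) + (13·(-4) − 7·(-1)) + (7·3 − (-3)·(-4)) + ((-3)·2 − (-18)·3) + ((-18)·21 − (-15)·2)| = 594, so the area is 297.
The number of boundary lattice points is Σ gcd(|Δx|,|Δy|) = gcd(28,22) + gcd(6,3) + gcd(10,7) + gcd(15,1) + gcd(3,19) = 2+3+1+1+1 = 8.
Scaling by 2 multiplies the area by 2² = 4 (so the new area is 1188) and multiplies the boundary lattice-point count by 2, giving 16.
By Pick's theorem, the interior count of the dilated polygon is 1188 − 16/2 + 1 = 1181.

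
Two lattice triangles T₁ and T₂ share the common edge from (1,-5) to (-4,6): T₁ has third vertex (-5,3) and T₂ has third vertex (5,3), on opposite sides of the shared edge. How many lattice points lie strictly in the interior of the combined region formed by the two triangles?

The union is the simple quadrilateral with vertices (1,-5), (-5,3), (-4,6), (5,3) in order.
By the shoelace formula, twice the signed area is |(1·3 − (-5)·(-5)) + ((-5)·6 − (-4)·3) + ((-4)·3 − 5·6) + (5·(-5) − 1·3)| = 110, so the area is 55.
Summing gcd(|Δx|,|Δy|) over the edges gives the boundary count: gcd(6,8) + gcd(1,3) + gcd(9,3) + gcd(4,8) = 2+1+3+4 = 10.
By Pick's theorem I = A − B/2 + 1 = 55 − 10/2 + 1 = 51.

51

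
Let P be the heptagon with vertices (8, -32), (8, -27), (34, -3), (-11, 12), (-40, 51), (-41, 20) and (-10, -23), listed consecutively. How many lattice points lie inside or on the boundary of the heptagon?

Using the shoelace formula, 2A = |[8·(-27) − 8·(-32)] + [8·(-3) − 34·(-27)] + [34·12 − (-11)·(-3)] + [(-11)·51 − (-40)·12] + [(-40)·20 − (-41)·51] + [(-41)·(-23) − (-10)·20] + [(-10)·(-32) − 8·(-23)]| = 4166, so the area is 2083.
The number of boundary lattice points is Σ gcd(|Δx|,|Δy|) = gcd(0,5) + gcd(26,24) + gcd(45,15) + gcd(29,39) + gcd(1,31) + gcd(31,43) + gcd(18,9) = 5+2+15+1+1+1+9 = 34.
Pick's theorem gives I = A − B/2 + 1 = 2083 − 34/2 + 1 = 2067, so the closed region contains I + B = 2067 + 34 = 2101 lattice points.

2101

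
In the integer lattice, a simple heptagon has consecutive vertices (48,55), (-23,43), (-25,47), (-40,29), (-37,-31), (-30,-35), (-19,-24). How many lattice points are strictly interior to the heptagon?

By the shoelace formula, twice the signed area is |(48·43 − (-23)·55) + ((-23)·47 − (-25)·43) + ((-25)·29 − (-40)·47) + ((-40)·(-31) − (-37)·29) + ((-37)·(-35) − (-30)·(-31)) + ((-30)·(-24) − (-19)·(-35)) + ((-19)·55 − 48·(-24))| = 7318, so the area is 3659.
Summing gcd(|Δx|,|Δy|) over the edges gives the boundary count: gcd(71,12) + gcd(2,4) + gcd(15,18) + gcd(3,60) + gcd(7,4) + gcd(11,11) + gcd(67,79) = 1+2+3+3+1+11+1 = 22.
Pick's theorem gives I = A − B/2 + 1 = 3659 − 22/2 + 1 = 3649.

3649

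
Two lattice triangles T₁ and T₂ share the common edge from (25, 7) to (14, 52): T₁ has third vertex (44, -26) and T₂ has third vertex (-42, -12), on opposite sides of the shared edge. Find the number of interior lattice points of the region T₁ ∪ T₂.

The union is the simple quadrilateral with vertices (25, 7), (44, -26), (14, 52), (-42, -12) in order.
The shoelace formula gives twice the area as |(25·(-26) − 44·7) + (44·52 − 14·(-26)) + (14·(-12) − (-42)·52) + ((-42)·7 − 25·(-12))| = 3716, so the area is 1858.
Along each edge there are gcd(|Δx|,|Δy|)+1 lattice points, so counting each shared vertex once the boundary has gcd(19,33) + gcd(30,78) + gcd(56,64) + gcd(67,19) = 1+6+8+1 = 16.
By Pick's theorem I = A − B/2 + 1 = 1858 − 16/2 + 1 = 1851.

1851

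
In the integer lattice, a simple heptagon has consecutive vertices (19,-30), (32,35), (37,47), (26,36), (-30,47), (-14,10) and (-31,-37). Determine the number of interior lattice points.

3519

The shoelace formula gives twice the area as |[19·35 − 32·(-30)] + [32·47 − 37·35] + [37·36 − 26·47] + [26·47 − (-30)·36] + [(-30)·10 − (-14)·47] + [(-14)·(-37) − (-31)·10] + [(-31)·(-30) − 19·(-37)]| = 7065, so the area is 3532.5.
Summing gcd(|Δx|,|Δy|) over the edges gives the boundary count: gcd(13,65) + gcd(5,12) + gcd(11,11) + gcd(56,11) + gcd(16,37) + gcd(17,47) + gcd(50,7) = 13+1+11+1+1+1+1 = 29.
Pick's theorem gives I = A − B/2 + 1 = 3532.5 − 29/2 + 1 = 3519.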